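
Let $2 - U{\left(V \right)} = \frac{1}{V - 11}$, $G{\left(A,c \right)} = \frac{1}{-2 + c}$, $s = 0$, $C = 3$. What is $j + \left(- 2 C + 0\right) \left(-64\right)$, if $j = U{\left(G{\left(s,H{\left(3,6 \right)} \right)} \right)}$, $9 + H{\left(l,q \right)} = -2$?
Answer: $\frac{55597}{144} \approx 386.09$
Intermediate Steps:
$H{\left(l,q \right)} = -11$ ($H{\left(l,q \right)} = -9 - 2 = -11$)
$U{\left(V \right)} = 2 - \frac{1}{-11 + V}$ ($U{\left(V \right)} = 2 - \frac{1}{V - 11} = 2 - \frac{1}{-11 + V}$)
$j = \frac{301}{144}$ ($j = \frac{-23 + \frac{2}{-2 - 11}}{-11 + \frac{1}{-2 - 11}} = \frac{-23 + \frac{2}{-13}}{-11 + \frac{1}{-13}} = \frac{-23 + 2 \left(- \frac{1}{13}\right)}{-11 - \frac{1}{13}} = \frac{-23 - \frac{2}{13}}{- \frac{144}{13}} = \left(- \frac{13}{144}\right) \left(- \frac{301}{13}\right) = \frac{301}{144} \approx 2.0903$)
$j + \left(- 2 C + 0\right) \left(-64\right) = \frac{301}{144} + \left(\left(-2\right) 3 + 0\right) \left(-64\right) = \frac{301}{144} + \left(-6 + 0\right) \left(-64\right) = \frac{301}{144} - -384 = \frac{301}{144} + 384 = \frac{55597}{144}$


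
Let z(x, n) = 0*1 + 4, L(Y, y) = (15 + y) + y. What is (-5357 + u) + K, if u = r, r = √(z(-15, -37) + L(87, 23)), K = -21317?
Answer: -26674 + √65 ≈ -26666.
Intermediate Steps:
L(Y, y) = 15 + 2*y
z(x, n) = 4 (z(x, n) = 0 + 4 = 4)
r = √65 (r = √(4 + (15 + 2*23)) = √(4 + (15 + 46)) = √(4 + 61) = √65 ≈ 8.0623)
u = √65 ≈ 8.0623
(-5357 + u) + K = (-5357 + √65) - 21317 = -26674 + √65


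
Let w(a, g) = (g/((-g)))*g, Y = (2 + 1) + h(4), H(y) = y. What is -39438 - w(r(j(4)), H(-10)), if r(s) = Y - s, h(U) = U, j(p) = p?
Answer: -39448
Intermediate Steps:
Y = 7 (Y = (2 + 1) + 4 = 3 + 4 = 7)
r(s) = 7 - s
w(a, g) = -g (w(a, g) = (g*(-1/g))*g = -g)
-39438 - w(r(j(4)), H(-10)) = -39438 - (-1)*(-10) = -39438 - 1*10 = -39438 - 10 = -39448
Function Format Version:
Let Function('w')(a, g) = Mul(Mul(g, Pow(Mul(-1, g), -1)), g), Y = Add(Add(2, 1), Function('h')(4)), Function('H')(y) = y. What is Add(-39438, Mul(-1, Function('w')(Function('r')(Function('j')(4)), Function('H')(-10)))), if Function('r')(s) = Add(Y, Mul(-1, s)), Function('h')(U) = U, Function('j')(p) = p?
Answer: -39448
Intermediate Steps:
Y = 7 (Y = Add(Add(2, 1), 4) = Add(3, 4) = 7)
Function('r')(s) = Add(7, Mul(-1, s))
Function('w')(a, g) = Mul(-1, g) (Function('w')(a, g) = Mul(Mul(g, Mul(-1, Pow(g, -1))), g) = Mul(-1, g))
Add(-39438, Mul(-1, Function('w')(Function('r')(Function('j')(4)), Function('H')(-10)))) = Add(-39438, Mul(-1, Mul(-1, -10))) = Add(-39438, Mul(-1, 10)) = Add(-39438, -10) = -39448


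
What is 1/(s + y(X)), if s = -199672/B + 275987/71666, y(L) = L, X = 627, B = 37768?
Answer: 338335186/211650384555 ≈ 0.0015986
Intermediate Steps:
s = -485777067/338335186 (s = -199672/37768 + 275987/71666 = -199672*1/37768 + 275987*(1/71666) = -24959/4721 + 275987/71666 = -485777067/338335186 ≈ -1.4358)
1/(s + y(X)) = 1/(-485777067/338335186 + 627) = 1/(211650384555/338335186) = 338335186/211650384555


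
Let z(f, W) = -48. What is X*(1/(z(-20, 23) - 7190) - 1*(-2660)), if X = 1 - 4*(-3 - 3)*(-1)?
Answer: -442820817/7238 ≈ -61180.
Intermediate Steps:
X = -23 (X = 1 - 4*(-6)*(-1) = 1 + 24*(-1) = 1 - 24 = -23)
X*(1/(z(-20, 23) - 7190) - 1*(-2660)) = -23*(1/(-48 - 7190) - 1*(-2660)) = -23*(1/(-7238) + 2660) = -23*(-1/7238 + 2660) = -23*19253079/7238 = -442820817/7238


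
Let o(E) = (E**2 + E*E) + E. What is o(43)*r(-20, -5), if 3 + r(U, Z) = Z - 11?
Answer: -71079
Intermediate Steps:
r(U, Z) = -14 + Z (r(U, Z) = -3 + (Z - 11) = -3 + (-11 + Z) = -14 + Z)
o(E) = E + 2*E**2 (o(E) = (E**2 + E**2) + E = 2*E**2 + E = E + 2*E**2)
o(43)*r(-20, -5) = (43*(1 + 2*43))*(-14 - 5) = (43*(1 + 86))*(-19) = (43*87)*(-19) = 3741*(-19) = -71079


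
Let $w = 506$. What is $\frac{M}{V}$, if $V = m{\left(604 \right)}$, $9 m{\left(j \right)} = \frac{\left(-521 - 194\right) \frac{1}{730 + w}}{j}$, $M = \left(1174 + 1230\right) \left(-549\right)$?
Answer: $\frac{8867572065216}{715} \approx 1.2402 \cdot 10^{10}$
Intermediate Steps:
$M = -1319796$ ($M = 2404 \left(-549\right) = -1319796$)
$m{\left(j \right)} = - \frac{715}{11124 j}$ ($m{\left(j \right)} = \frac{\frac{-521 - 194}{730 + 506} \frac{1}{j}}{9} = \frac{- \frac{715}{1236} \frac{1}{j}}{9} = \frac{\left(-715\right) \frac{1}{1236} \frac{1}{j}}{9} = \frac{\left(- \frac{715}{1236}\right) \frac{1}{j}}{9} = - \frac{715}{11124 j}$)
$V = - \frac{715}{6718896}$ ($V = - \frac{715}{11124 \cdot 604} = \left(- \frac{715}{11124}\right) \frac{1}{604} = - \frac{715}{6718896} \approx -0.00010642$)
$\frac{M}{V} = - \frac{1319796}{- \frac{715}{6718896}} = \left(-1319796\right) \left(- \frac{6718896}{715}\right) = \frac{8867572065216}{715}$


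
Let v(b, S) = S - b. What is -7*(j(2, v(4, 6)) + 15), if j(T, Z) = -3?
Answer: -84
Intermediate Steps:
-7*(j(2, v(4, 6)) + 15) = -7*(-3 + 15) = -7*12 = -84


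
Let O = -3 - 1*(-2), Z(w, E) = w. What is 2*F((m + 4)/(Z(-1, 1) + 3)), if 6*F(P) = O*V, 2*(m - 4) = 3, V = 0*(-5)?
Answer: 0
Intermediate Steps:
V = 0
m = 11/2 (m = 4 + (½)*3 = 4 + 3/2 = 11/2 ≈ 5.5000)
O = -1 (O = -3 + 2 = -1)
F(P) = 0 (F(P) = (-1*0)/6 = (⅙)*0 = 0)
2*F((m + 4)/(Z(-1, 1) + 3)) = 2*0 = 0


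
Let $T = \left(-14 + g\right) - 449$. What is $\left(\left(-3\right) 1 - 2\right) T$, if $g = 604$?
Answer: $-705$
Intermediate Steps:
$T = 141$ ($T = \left(-14 + 604\right) - 449 = 590 - 449 = 141$)
$\left(\left(-3\right) 1 - 2\right) T = \left(\left(-3\right) 1 - 2\right) 141 = \left(-3 - 2\right) 141 = \left(-5\right) 141 = -705$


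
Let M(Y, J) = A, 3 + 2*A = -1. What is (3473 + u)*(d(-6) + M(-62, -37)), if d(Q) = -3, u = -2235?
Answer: -6190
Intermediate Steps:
A = -2 (A = -3/2 + (½)*(-1) = -3/2 - ½ = -2)
M(Y, J) = -2
(3473 + u)*(d(-6) + M(-62, -37)) = (3473 - 2235)*(-3 - 2) = 1238*(-5) = -6190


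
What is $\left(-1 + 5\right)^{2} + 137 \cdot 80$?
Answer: $10976$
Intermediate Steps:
$\left(-1 + 5\right)^{2} + 137 \cdot 80 = 4^{2} + 10960 = 16 + 10960 = 10976$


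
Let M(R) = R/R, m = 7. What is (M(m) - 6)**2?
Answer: 25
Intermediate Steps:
M(R) = 1
(M(m) - 6)**2 = (1 - 6)**2 = (-5)**2 = 25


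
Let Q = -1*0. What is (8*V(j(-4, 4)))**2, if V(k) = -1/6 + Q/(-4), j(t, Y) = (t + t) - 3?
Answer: 16/9 ≈ 1.7778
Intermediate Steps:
Q = 0
j(t, Y) = -3 + 2*t (j(t, Y) = 2*t - 3 = -3 + 2*t)
V(k) = -1/6 (V(k) = -1/6 + 0/(-4) = -1*1/6 + 0*(-1/4) = -1/6 + 0 = -1/6)
(8*V(j(-4, 4)))**2 = (8*(-1/6))**2 = (-4/3)**2 = 16/9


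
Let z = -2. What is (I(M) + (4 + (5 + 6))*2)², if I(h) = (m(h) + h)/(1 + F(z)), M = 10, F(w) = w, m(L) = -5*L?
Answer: 4900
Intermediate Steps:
I(h) = 4*h (I(h) = (-5*h + h)/(1 - 2) = -4*h/(-1) = -4*h*(-1) = 4*h)
(I(M) + (4 + (5 + 6))*2)² = (4*10 + (4 + (5 + 6))*2)² = (40 + (4 + 11)*2)² = (40 + 15*2)² = (40 + 30)² = 70² = 4900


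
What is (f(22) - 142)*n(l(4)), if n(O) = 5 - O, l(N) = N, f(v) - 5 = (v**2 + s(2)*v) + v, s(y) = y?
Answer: 413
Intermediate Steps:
f(v) = 5 + v**2 + 3*v (f(v) = 5 + ((v**2 + 2*v) + v) = 5 + (v**2 + 3*v) = 5 + v**2 + 3*v)
(f(22) - 142)*n(l(4)) = ((5 + 22**2 + 3*22) - 142)*(5 - 1*4) = ((5 + 484 + 66) - 142)*(5 - 4) = (555 - 142)*1 = 413*1 = 413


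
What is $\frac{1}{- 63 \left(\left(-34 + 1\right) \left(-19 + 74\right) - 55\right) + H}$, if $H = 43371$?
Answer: $\frac{1}{161181} \approx 6.2042 \cdot 10^{-6}$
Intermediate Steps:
$\frac{1}{- 63 \left(\left(-34 + 1\right) \left(-19 + 74\right) - 55\right) + H} = \frac{1}{- 63 \left(\left(-34 + 1\right) \left(-19 + 74\right) - 55\right) + 43371} = \frac{1}{- 63 \left(\left(-33\right) 55 - 55\right) + 43371} = \frac{1}{- 63 \left(-1815 - 55\right) + 43371} = \frac{1}{\left(-63\right) \left(-1870\right) + 43371} = \frac{1}{117810 + 43371} = \frac{1}{161181}$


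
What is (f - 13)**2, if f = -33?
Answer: 2116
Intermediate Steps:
(f - 13)**2 = (-33 - 13)**2 = (-46)**2 = 2116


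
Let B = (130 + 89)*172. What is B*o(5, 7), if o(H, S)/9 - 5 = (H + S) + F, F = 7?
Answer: 8136288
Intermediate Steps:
o(H, S) = 108 + 9*H + 9*S (o(H, S) = 45 + 9*((H + S) + 7) = 45 + 9*(7 + H + S) = 45 + (63 + 9*H + 9*S) = 108 + 9*H + 9*S)
B = 37668 (B = 219*172 = 37668)
B*o(5, 7) = 37668*(108 + 9*5 + 9*7) = 37668*(108 + 45 + 63) = 37668*216 = 8136288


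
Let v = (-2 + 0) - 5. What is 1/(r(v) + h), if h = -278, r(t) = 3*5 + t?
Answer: -1/270 ≈ -0.0037037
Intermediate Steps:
v = -7 (v = -2 - 5 = -7)
r(t) = 15 + t
1/(r(v) + h) = 1/((15 - 7) - 278) = 1/(8 - 278) = 1/(-270) = -1/270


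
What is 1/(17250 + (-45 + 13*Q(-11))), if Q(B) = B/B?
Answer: 1/17218 ≈ 5.8079e-5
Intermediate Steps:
Q(B) = 1
1/(17250 + (-45 + 13*Q(-11))) = 1/(17250 + (-45 + 13*1)) = 1/(17250 + (-45 + 13)) = 1/(17250 - 32) = 1/17218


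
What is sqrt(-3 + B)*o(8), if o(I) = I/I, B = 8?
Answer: sqrt(5) ≈ 2.2361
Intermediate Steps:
o(I) = 1
sqrt(-3 + B)*o(8) = sqrt(-3 + 8)*1 = sqrt(5)*1 = sqrt(5)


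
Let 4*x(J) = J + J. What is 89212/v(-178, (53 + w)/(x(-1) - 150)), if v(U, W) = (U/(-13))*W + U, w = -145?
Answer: -174543278/331881 ≈ -525.92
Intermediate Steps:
x(J) = J/2 (x(J) = (J + J)/4 = (2*J)/4 = J/2)
v(U, W) = U - U*W/13 (v(U, W) = (-U/13)*W + U = -U*W/13 + U = U - U*W/13)
89212/v(-178, (53 + w)/(x(-1) - 150)) = 89212/(((1/13)*(-178)*(13 - (53 - 145)/((½)*(-1) - 150)))) = 89212/(((1/13)*(-178)*(13 - (-92)/(-½ - 150)))) = 89212/(((1/13)*(-178)*(13 - (-92)/(-301/2)))) = 89212/(((1/13)*(-178)*(13 - (-92)*(-2)/301))) = 89212/(((1/13)*(-178)*(13 - 1*184/301))) = 89212/(((1/13)*(-178)*(13 - 184/301))) = 89212/(((1/13)*(-178)*(3729/301))) = 89212/(-663762/3913) = 89212*(-3913/663762) = -174543278/331881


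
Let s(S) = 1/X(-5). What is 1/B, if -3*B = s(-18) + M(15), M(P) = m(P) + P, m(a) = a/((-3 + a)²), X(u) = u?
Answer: -720/3577 ≈ -0.20129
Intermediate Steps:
m(a) = a/(-3 + a)²
M(P) = P + P/(-3 + P)² (M(P) = P/(-3 + P)² + P = P + P/(-3 + P)²)
s(S) = -⅕ (s(S) = 1/(-5) = -⅕)
B = -3577/720 (B = -(-⅕ + (15 + 15/(-3 + 15)²))/3 = -(-⅕ + (15 + 15/12²))/3 = -(-⅕ + (15 + 15*(1/144)))/3 = -(-⅕ + (15 + 5/48))/3 = -(-⅕ + 725/48)/3 = -⅓*3577/240 = -3577/720 ≈ -4.9681)
1/B = 1/(-3577/720) = -720/3577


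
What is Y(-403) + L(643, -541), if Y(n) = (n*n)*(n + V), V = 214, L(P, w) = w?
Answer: -30695842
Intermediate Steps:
Y(n) = n²*(214 + n) (Y(n) = (n*n)*(n + 214) = n²*(214 + n))
Y(-403) + L(643, -541) = (-403)²*(214 - 403) - 541 = 162409*(-189) - 541 = -30695301 - 541 = -30695842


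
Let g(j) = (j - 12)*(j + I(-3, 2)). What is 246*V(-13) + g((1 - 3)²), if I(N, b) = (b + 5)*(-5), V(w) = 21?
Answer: 5414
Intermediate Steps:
I(N, b) = -25 - 5*b (I(N, b) = (5 + b)*(-5) = -25 - 5*b)
g(j) = (-35 + j)*(-12 + j) (g(j) = (j - 12)*(j + (-25 - 5*2)) = (-12 + j)*(j + (-25 - 10)) = (-12 + j)*(j - 35) = (-12 + j)*(-35 + j) = (-35 + j)*(-12 + j))
246*V(-13) + g((1 - 3)²) = 246*21 + (420 + ((1 - 3)²)² - 47*(1 - 3)²) = 5166 + (420 + ((-2)²)² - 47*(-2)²) = 5166 + (420 + 4² - 47*4) = 5166 + (420 + 16 - 188) = 5166 + 248 = 5414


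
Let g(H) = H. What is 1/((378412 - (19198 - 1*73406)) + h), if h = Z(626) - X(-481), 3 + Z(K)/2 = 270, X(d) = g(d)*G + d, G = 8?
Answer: 1/437483 ≈ 2.2858e-6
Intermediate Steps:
X(d) = 9*d (X(d) = d*8 + d = 8*d + d = 9*d)
Z(K) = 534 (Z(K) = -6 + 2*270 = -6 + 540 = 534)
h = 4863 (h = 534 - 9*(-481) = 534 - 1*(-4329) = 534 + 4329 = 4863)
1/((378412 - (19198 - 1*73406)) + h) = 1/((378412 - (19198 - 1*73406)) + 4863) = 1/((378412 - (19198 - 73406)) + 4863) = 1/((378412 - 1*(-54208)) + 4863) = 1/((378412 + 54208) + 4863) = 1/(432620 + 4863) = 1/437483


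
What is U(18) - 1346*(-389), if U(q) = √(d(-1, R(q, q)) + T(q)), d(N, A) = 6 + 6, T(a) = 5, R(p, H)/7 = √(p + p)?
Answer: 523594 + √17 ≈ 5.2360e+5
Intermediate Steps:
R(p, H) = 7*√2*√p (R(p, H) = 7*√(p + p) = 7*√(2*p) = 7*(√2*√p) = 7*√2*√p)
d(N, A) = 12
U(q) = √17 (U(q) = √(12 + 5) = √17)
U(18) - 1346*(-389) = √17 - 1346*(-389) = √17 + 523594 = 523594 + √17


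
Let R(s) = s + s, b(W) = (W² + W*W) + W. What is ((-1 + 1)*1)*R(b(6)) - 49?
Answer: -49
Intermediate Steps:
b(W) = W + 2*W² (b(W) = (W² + W²) + W = 2*W² + W = W + 2*W²)
R(s) = 2*s
((-1 + 1)*1)*R(b(6)) - 49 = ((-1 + 1)*1)*(2*(6*(1 + 2*6))) - 49 = (0*1)*(2*(6*(1 + 12))) - 49 = 0*(2*(6*13)) - 49 = 0*(2*78) - 49 = 0*156 - 49 = 0 - 49 = -49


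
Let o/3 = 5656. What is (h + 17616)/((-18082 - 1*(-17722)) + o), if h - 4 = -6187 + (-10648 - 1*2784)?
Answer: -1999/16608 ≈ -0.12036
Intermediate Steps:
o = 16968 (o = 3*5656 = 16968)
h = -19615 (h = 4 + (-6187 + (-10648 - 1*2784)) = 4 + (-6187 + (-10648 - 2784)) = 4 + (-6187 - 13432) = 4 - 19619 = -19615)
(h + 17616)/((-18082 - 1*(-17722)) + o) = (-19615 + 17616)/((-18082 - 1*(-17722)) + 16968) = -1999/((-18082 + 17722) + 16968) = -1999/(-360 + 16968) = -1999/16608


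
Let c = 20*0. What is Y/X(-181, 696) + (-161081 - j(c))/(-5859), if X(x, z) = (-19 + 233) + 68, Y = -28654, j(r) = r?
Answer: -20409824/275373 ≈ -74.117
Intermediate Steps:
c = 0
X(x, z) = 282 (X(x, z) = 214 + 68 = 282)
Y/X(-181, 696) + (-161081 - j(c))/(-5859) = -28654/282 + (-161081 - 1*0)/(-5859) = -28654*1/282 + (-161081 + 0)*(-1/5859) = -14327/141 - 161081*(-1/5859) = -14327/141 + 161081/5859 = -20409824/275373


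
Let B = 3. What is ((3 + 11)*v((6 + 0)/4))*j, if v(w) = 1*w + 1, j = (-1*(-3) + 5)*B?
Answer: 840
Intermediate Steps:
j = 24 (j = (-1*(-3) + 5)*3 = (3 + 5)*3 = 8*3 = 24)
v(w) = 1 + w (v(w) = w + 1 = 1 + w)
((3 + 11)*v((6 + 0)/4))*j = ((3 + 11)*(1 + (6 + 0)/4))*24 = (14*(1 + 6*(1/4)))*24 = (14*(1 + 3/2))*24 = (14*(5/2))*24 = 35*24 = 840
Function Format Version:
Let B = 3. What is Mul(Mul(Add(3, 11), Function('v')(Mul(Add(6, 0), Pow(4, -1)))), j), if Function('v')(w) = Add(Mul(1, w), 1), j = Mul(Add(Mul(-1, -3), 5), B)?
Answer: 840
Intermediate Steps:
j = 24 (j = Mul(Add(Mul(-1, -3), 5), 3) = Mul(Add(3, 5), 3) = Mul(8, 3) = 24)
Function('v')(w) = Add(1, w) (Function('v')(w) = Add(w, 1) = Add(1, w))
Mul(Mul(Add(3, 11), Function('v')(Mul(Add(6, 0), Pow(4, -1)))), j) = Mul(Mul(Add(3, 11), Add(1, Mul(Add(6, 0), Pow(4, -1)))), 24) = Mul(Mul(14, Add(1, Mul(6, Rational(1, 4)))), 24) = Mul(Mul(14, Add(1, Rational(3, 2))), 24) = Mul(Mul(14, Rational(5, 2)), 24) = Mul(35, 24) = 840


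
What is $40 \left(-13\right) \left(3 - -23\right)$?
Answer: $-13520$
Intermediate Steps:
$40 \left(-13\right) \left(3 - -23\right) = - 520 \left(3 + 23\right) = \left(-520\right) 26 = -13520$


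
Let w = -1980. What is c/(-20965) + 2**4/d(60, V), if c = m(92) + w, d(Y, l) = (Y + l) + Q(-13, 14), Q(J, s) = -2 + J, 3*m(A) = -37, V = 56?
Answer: 1609997/6352395 ≈ 0.25345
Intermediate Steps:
m(A) = -37/3 (m(A) = (1/3)*(-37) = -37/3)
d(Y, l) = -15 + Y + l (d(Y, l) = (Y + l) + (-2 - 13) = (Y + l) - 15 = -15 + Y + l)
c = -5977/3 (c = -37/3 - 1980 = -5977/3 ≈ -1992.3)
c/(-20965) + 2**4/d(60, V) = -5977/3/(-20965) + 2**4/(-15 + 60 + 56) = -5977/3*(-1/20965) + 16/101 = 5977/62895 + 16*(1/101) = 5977/62895 + 16/101 = 1609997/6352395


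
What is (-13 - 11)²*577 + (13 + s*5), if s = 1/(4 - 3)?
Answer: 332370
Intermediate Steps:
s = 1 (s = 1/1 = 1)
(-13 - 11)²*577 + (13 + s*5) = (-13 - 11)²*577 + (13 + 1*5) = (-24)²*577 + (13 + 5) = 576*577 + 18 = 332352 + 18 = 332370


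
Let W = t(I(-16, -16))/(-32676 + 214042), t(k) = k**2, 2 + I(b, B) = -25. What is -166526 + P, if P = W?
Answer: -30202153787/181366 ≈ -1.6653e+5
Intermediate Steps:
I(b, B) = -27 (I(b, B) = -2 - 25 = -27)
W = 729/181366 (W = (-27)**2/(-32676 + 214042) = 729/181366 ≈ 0.0040195)
P = 729/181366 ≈ 0.0040195
-166526 + P = -166526 + 729/181366 = -30202153787/181366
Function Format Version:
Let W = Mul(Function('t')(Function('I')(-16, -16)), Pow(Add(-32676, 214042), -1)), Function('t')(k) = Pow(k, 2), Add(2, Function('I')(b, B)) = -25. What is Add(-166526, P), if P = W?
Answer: Rational(-30202153787, 181366) ≈ -1.6653e+5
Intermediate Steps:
Function('I')(b, B) = -27 (Function('I')(b, B) = Add(-2, -25) = -27)
W = Rational(729, 181366) (W = Mul(Pow(-27, 2), Pow(Add(-32676, 214042), -1)) = Mul(729, Pow(181366, -1)) = Mul(729, Rational(1, 181366)) = Rational(729, 181366) ≈ 0.0040195)
P = Rational(729, 181366) ≈ 0.0040195
Add(-166526, P) = Add(-166526, Rational(729, 181366)) = Rational(-30202153787, 181366)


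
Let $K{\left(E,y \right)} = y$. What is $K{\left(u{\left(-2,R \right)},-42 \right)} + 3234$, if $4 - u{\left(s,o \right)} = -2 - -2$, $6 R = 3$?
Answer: $3192$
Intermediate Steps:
$R = \frac{1}{2}$ ($R = \frac{1}{6} \cdot 3 = \frac{1}{2} \approx 0.5$)
$u{\left(s,o \right)} = 4$ ($u{\left(s,o \right)} = 4 - \left(-2 - -2\right) = 4 - \left(-2 + 2\right) = 4 - 0 = 4 + 0 = 4$)
$K{\left(u{\left(-2,R \right)},-42 \right)} + 3234 = -42 + 3234 = 3192$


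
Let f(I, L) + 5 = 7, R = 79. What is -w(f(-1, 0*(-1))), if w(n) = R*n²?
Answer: -316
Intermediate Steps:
f(I, L) = 2 (f(I, L) = -5 + 7 = 2)
w(n) = 79*n²
-w(f(-1, 0*(-1))) = -79*2² = -79*4 = -1*316 = -316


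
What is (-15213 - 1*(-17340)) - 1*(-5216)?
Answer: 7343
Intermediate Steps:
(-15213 - 1*(-17340)) - 1*(-5216) = (-15213 + 17340) + 5216 = 2127 + 5216 = 7343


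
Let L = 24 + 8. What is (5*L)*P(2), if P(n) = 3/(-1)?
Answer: -480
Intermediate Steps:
L = 32
P(n) = -3 (P(n) = 3*(-1) = -3)
(5*L)*P(2) = (5*32)*(-3) = 160*(-3) = -480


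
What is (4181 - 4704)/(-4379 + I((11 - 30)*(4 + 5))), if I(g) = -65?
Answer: 523/4444 ≈ 0.11769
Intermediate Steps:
(4181 - 4704)/(-4379 + I((11 - 30)*(4 + 5))) = (4181 - 4704)/(-4379 - 65) = -523/(-4444) = -523*(-1/4444) = 523/4444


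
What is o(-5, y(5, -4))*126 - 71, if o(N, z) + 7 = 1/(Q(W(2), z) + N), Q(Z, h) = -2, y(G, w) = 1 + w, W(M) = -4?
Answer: -971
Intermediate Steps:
o(N, z) = -7 + 1/(-2 + N)
o(-5, y(5, -4))*126 - 71 = ((15 - 7*(-5))/(-2 - 5))*126 - 71 = ((15 + 35)/(-7))*126 - 71 = -⅐*50*126 - 71 = -50/7*126 - 71 = -900 - 71 = -971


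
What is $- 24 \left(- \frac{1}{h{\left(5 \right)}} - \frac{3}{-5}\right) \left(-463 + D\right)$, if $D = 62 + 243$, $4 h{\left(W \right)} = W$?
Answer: $- \frac{3792}{5} \approx -758.4$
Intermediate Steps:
$h{\left(W \right)} = \frac{W}{4}$
$D = 305$
$- 24 \left(- \frac{1}{h{\left(5 \right)}} - \frac{3}{-5}\right) \left(-463 + D\right) = - 24 \left(- \frac{1}{\frac{1}{4} \cdot 5} - \frac{3}{-5}\right) \left(-463 + 305\right) = - 24 \left(- \frac{1}{\frac{5}{4}} - - \frac{3}{5}\right) \left(-158\right) = - 24 \left(\left(-1\right) \frac{4}{5} + \frac{3}{5}\right) \left(-158\right) = - 24 \left(- \frac{4}{5} + \frac{3}{5}\right) \left(-158\right) = \left(-24\right) \left(- \frac{1}{5}\right) \left(-158\right) = \frac{24}{5} \left(-158\right) = - \frac{3792}{5}$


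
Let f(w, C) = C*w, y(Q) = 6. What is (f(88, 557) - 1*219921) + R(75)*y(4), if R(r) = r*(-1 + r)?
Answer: -137605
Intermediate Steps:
(f(88, 557) - 1*219921) + R(75)*y(4) = (557*88 - 1*219921) + (75*(-1 + 75))*6 = (49016 - 219921) + (75*74)*6 = -170905 + 5550*6 = -170905 + 33300 = -137605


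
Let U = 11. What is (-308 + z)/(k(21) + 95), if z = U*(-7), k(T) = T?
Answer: -385/116 ≈ -3.3190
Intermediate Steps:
z = -77 (z = 11*(-7) = -77)
(-308 + z)/(k(21) + 95) = (-308 - 77)/(21 + 95) = -385/116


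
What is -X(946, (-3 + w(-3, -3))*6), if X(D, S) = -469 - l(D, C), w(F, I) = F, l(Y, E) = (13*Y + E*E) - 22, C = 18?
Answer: 13069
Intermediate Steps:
l(Y, E) = -22 + E² + 13*Y (l(Y, E) = (13*Y + E²) - 22 = (E² + 13*Y) - 22 = -22 + E² + 13*Y)
X(D, S) = -771 - 13*D (X(D, S) = -469 - (-22 + 18² + 13*D) = -469 - (-22 + 324 + 13*D) = -469 - (302 + 13*D) = -469 + (-302 - 13*D) = -771 - 13*D)
-X(946, (-3 + w(-3, -3))*6) = -(-771 - 13*946) = -(-771 - 12298) = -1*(-13069) = 13069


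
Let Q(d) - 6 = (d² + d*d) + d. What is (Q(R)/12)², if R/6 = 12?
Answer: 3031081/4 ≈ 7.5777e+5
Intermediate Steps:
R = 72 (R = 6*12 = 72)
Q(d) = 6 + d + 2*d² (Q(d) = 6 + ((d² + d*d) + d) = 6 + ((d² + d²) + d) = 6 + (2*d² + d) = 6 + (d + 2*d²) = 6 + d + 2*d²)
(Q(R)/12)² = ((6 + 72 + 2*72²)/12)² = ((6 + 72 + 2*5184)*(1/12))² = ((6 + 72 + 10368)*(1/12))² = (10446*(1/12))² = (1741/2)² = 3031081/4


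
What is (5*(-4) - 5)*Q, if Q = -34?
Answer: 850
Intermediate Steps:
(5*(-4) - 5)*Q = (5*(-4) - 5)*(-34) = (-20 - 5)*(-34) = -25*(-34) = 850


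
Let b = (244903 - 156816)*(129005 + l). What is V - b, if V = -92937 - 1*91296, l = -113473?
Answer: -1368351517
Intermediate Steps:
b = 1368167284 (b = (244903 - 156816)*(129005 - 113473) = 88087*15532 = 1368167284)
V = -184233 (V = -92937 - 91296 = -184233)
V - b = -184233 - 1*1368167284 = -184233 - 1368167284 = -1368351517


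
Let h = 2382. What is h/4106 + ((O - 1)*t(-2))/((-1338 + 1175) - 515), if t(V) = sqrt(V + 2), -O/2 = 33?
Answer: 1191/2053 ≈ 0.58013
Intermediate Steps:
O = -66 (O = -2*33 = -66)
t(V) = sqrt(2 + V)
h/4106 + ((O - 1)*t(-2))/((-1338 + 1175) - 515) = 2382/4106 + ((-66 - 1)*sqrt(2 - 2))/((-1338 + 1175) - 515) = 2382*(1/4106) + (-67*sqrt(0))/(-163 - 515) = 1191/2053 - 67*0/(-678) = 1191/2053 + 0*(-1/678) = 1191/2053 + 0 = 1191/2053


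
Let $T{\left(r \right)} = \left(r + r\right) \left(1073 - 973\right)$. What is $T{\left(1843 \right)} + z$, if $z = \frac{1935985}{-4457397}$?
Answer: $\frac{1642994598215}{4457397} \approx 3.686 \cdot 10^{5}$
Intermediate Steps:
$T{\left(r \right)} = 200 r$ ($T{\left(r \right)} = 2 r 100 = 200 r$)
$z = - \frac{1935985}{4457397}$ ($z = 1935985 \left(- \frac{1}{4457397}\right) = - \frac{1935985}{4457397} \approx -0.43433$)
$T{\left(1843 \right)} + z = 200 \cdot 1843 - \frac{1935985}{4457397} = 368600 - \frac{1935985}{4457397} = \frac{1642994598215}{4457397}$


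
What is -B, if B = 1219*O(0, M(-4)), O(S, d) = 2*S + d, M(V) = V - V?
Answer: 0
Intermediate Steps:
M(V) = 0
O(S, d) = d + 2*S
B = 0 (B = 1219*(0 + 2*0) = 1219*(0 + 0) = 1219*0 = 0)
-B = -1*0 = 0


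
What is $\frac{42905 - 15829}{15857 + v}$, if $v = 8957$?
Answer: $\frac{13538}{12407} \approx 1.0912$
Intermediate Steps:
$\frac{42905 - 15829}{15857 + v} = \frac{42905 - 15829}{15857 + 8957} = \frac{27076}{24814} = 27076 \cdot \frac{1}{24814} = \frac{13538}{12407}$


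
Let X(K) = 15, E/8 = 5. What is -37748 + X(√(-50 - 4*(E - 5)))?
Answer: -37733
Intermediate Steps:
E = 40 (E = 8*5 = 40)
-37748 + X(√(-50 - 4*(E - 5))) = -37748 + 15 = -37733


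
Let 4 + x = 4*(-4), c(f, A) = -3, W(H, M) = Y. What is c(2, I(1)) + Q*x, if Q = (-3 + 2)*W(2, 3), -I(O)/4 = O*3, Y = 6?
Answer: 117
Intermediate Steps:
I(O) = -12*O (I(O) = -4*O*3 = -12*O)
W(H, M) = 6
Q = -6 (Q = (-3 + 2)*6 = -1*6 = -6)
x = -20 (x = -4 + 4*(-4) = -4 - 16 = -20)
c(2, I(1)) + Q*x = -3 - 6*(-20) = -3 + 120 = 117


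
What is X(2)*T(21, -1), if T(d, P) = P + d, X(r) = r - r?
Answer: 0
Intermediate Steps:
X(r) = 0
X(2)*T(21, -1) = 0*(-1 + 21) = 0*20 = 0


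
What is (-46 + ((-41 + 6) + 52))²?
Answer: 841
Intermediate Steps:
(-46 + ((-41 + 6) + 52))² = (-46 + (-35 + 52))² = (-46 + 17)² = (-29)² = 841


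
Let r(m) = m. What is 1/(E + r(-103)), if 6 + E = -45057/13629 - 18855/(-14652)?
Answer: -672364/74645253 ≈ -0.0090075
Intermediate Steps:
E = -5391761/672364 (E = -6 + (-45057/13629 - 18855/(-14652)) = -6 + (-45057*1/13629 - 18855*(-1/14652)) = -6 + (-15019/4543 + 2095/1628) = -6 - 1357577/672364 = -5391761/672364 ≈ -8.0191)
1/(E + r(-103)) = 1/(-5391761/672364 - 103) = 1/(-74645253/672364) = -672364/74645253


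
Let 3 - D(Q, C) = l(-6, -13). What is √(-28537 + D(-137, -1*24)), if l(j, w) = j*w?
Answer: 2*I*√7153 ≈ 169.15*I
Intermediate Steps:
D(Q, C) = -75 (D(Q, C) = 3 - (-6)*(-13) = 3 - 1*78 = 3 - 78 = -75)
√(-28537 + D(-137, -1*24)) = √(-28537 - 75) = √(-28612) = 2*I*√7153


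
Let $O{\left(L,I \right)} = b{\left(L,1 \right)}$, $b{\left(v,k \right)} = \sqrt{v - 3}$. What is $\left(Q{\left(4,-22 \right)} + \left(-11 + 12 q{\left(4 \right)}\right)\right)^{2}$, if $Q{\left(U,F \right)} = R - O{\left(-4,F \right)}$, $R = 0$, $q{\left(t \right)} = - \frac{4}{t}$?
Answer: $\left(23 + i \sqrt{7}\right)^{2} \approx 522.0 + 121.7 i$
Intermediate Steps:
$b{\left(v,k \right)} = \sqrt{-3 + v}$
$O{\left(L,I \right)} = \sqrt{-3 + L}$
$Q{\left(U,F \right)} = - i \sqrt{7}$ ($Q{\left(U,F \right)} = 0 - \sqrt{-3 - 4} = 0 - \sqrt{-7} = 0 - i \sqrt{7} = - i \sqrt{7}$)
$\left(Q{\left(4,-22 \right)} + \left(-11 + 12 q{\left(4 \right)}\right)\right)^{2} = \left(- i \sqrt{7} + \left(-11 + 12 \left(- \frac{4}{4}\right)\right)\right)^{2} = \left(- i \sqrt{7} + \left(-11 + 12 \left(\left(-4\right) \frac{1}{4}\right)\right)\right)^{2} = \left(- i \sqrt{7} + \left(-11 + 12 \left(-1\right)\right)\right)^{2} = \left(- i \sqrt{7} - 23\right)^{2} = \left(-23 - i \sqrt{7}\right)^{2}$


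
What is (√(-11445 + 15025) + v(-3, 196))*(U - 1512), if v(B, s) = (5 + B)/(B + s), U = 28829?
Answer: 54634/193 + 54634*√895 ≈ 1.6347e+6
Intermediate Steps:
v(B, s) = (5 + B)/(B + s)
(√(-11445 + 15025) + v(-3, 196))*(U - 1512) = (√(-11445 + 15025) + (5 - 3)/(-3 + 196))*(28829 - 1512) = (√3580 + 2/193)*27317 = (2*√895 + (1/193)*2)*27317 = (2*√895 + 2/193)*27317 = (2/193 + 2*√895)*27317 = 54634/193 + 54634*√895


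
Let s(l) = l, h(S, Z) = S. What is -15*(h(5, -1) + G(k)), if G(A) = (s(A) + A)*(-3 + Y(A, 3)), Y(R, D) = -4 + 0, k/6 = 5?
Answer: 6225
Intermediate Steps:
k = 30 (k = 6*5 = 30)
Y(R, D) = -4
G(A) = -14*A (G(A) = (A + A)*(-3 - 4) = (2*A)*(-7) = -14*A)
-15*(h(5, -1) + G(k)) = -15*(5 - 14*30) = -15*(5 - 420) = -15*(-415) = 6225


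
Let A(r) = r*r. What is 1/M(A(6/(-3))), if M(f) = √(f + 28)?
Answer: √2/8 ≈ 0.17678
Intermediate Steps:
A(r) = r²
M(f) = √(28 + f)
1/M(A(6/(-3))) = 1/(√(28 + (6/(-3))²)) = 1/(√(28 + (6*(-⅓))²)) = 1/(√(28 + (-2)²)) = 1/(√(28 + 4)) = 1/(√32) = 1/(4*√2) = √2/8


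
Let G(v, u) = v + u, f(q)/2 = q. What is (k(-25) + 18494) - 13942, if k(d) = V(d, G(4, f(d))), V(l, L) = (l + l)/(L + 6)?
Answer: 18213/4 ≈ 4553.3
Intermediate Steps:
f(q) = 2*q
G(v, u) = u + v
V(l, L) = 2*l/(6 + L) (V(l, L) = (2*l)/(6 + L) = 2*l/(6 + L))
k(d) = 2*d/(10 + 2*d) (k(d) = 2*d/(6 + (2*d + 4)) = 2*d/(6 + (4 + 2*d)) = 2*d/(10 + 2*d))
(k(-25) + 18494) - 13942 = (-25/(5 - 25) + 18494) - 13942 = (-25/(-20) + 18494) - 13942 = (-25*(-1/20) + 18494) - 13942 = (5/4 + 18494) - 13942 = 73981/4 - 13942 = 18213/4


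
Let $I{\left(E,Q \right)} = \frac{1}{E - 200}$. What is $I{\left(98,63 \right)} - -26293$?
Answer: $\frac{2681885}{102} \approx 26293.0$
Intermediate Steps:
$I{\left(E,Q \right)} = \frac{1}{-200 + E}$
$I{\left(98,63 \right)} - -26293 = \frac{1}{-200 + 98} - -26293 = \frac{1}{-102} + 26293 = - \frac{1}{102} + 26293 = \frac{2681885}{102}$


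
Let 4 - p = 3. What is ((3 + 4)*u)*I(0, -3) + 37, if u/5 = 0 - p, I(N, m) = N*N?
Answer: 37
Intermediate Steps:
p = 1 (p = 4 - 1*3 = 4 - 3 = 1)
I(N, m) = N**2
u = -5 (u = 5*(0 - 1*1) = 5*(0 - 1) = 5*(-1) = -5)
((3 + 4)*u)*I(0, -3) + 37 = ((3 + 4)*(-5))*0**2 + 37 = (7*(-5))*0 + 37 = -35*0 + 37 = 0 + 37 = 37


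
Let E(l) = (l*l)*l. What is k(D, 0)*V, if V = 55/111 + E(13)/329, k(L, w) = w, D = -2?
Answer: 0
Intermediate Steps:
E(l) = l**3 (E(l) = l**2*l = l**3)
V = 261962/36519 (V = 55/111 + 13**3/329 = 55*(1/111) + 2197*(1/329) = 55/111 + 2197/329 = 261962/36519 ≈ 7.1733)
k(D, 0)*V = 0*(261962/36519) = 0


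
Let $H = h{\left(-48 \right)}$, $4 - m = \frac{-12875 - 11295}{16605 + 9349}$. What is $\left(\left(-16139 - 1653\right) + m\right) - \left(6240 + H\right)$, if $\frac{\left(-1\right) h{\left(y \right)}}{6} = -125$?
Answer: $- \frac{321532021}{12977} \approx -24777.0$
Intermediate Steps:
$h{\left(y \right)} = 750$ ($h{\left(y \right)} = \left(-6\right) \left(-125\right) = 750$)
$m = \frac{63993}{12977}$ ($m = 4 - \frac{-12875 - 11295}{16605 + 9349} = 4 - - \frac{24170}{25954} = 4 - \left(-24170\right) \frac{1}{25954} = 4 - - \frac{12085}{12977} = 4 + \frac{12085}{12977} = \frac{63993}{12977} \approx 4.9313$)
$H = 750$
$\left(\left(-16139 - 1653\right) + m\right) - \left(6240 + H\right) = \left(\left(-16139 - 1653\right) + \frac{63993}{12977}\right) - 6990 = \left(-17792 + \frac{63993}{12977}\right) - 6990 = - \frac{230822791}{12977} - 6990 = - \frac{321532021}{12977}$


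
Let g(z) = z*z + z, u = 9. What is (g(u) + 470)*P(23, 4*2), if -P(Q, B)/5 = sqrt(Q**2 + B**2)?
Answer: -2800*sqrt(593) ≈ -68185.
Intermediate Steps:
g(z) = z + z**2 (g(z) = z**2 + z = z + z**2)
P(Q, B) = -5*sqrt(B**2 + Q**2) (P(Q, B) = -5*sqrt(Q**2 + B**2) = -5*sqrt(B**2 + Q**2))
(g(u) + 470)*P(23, 4*2) = (9*(1 + 9) + 470)*(-5*sqrt((4*2)**2 + 23**2)) = (9*10 + 470)*(-5*sqrt(8**2 + 529)) = (90 + 470)*(-5*sqrt(64 + 529)) = 560*(-5*sqrt(593)) = -2800*sqrt(593)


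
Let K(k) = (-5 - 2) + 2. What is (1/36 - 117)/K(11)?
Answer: 4211/180 ≈ 23.394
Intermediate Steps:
K(k) = -5 (K(k) = -7 + 2 = -5)
(1/36 - 117)/K(11) = (1/36 - 117)/(-5) = (1/36 - 117)*(-⅕) = -4211/36*(-⅕) = 4211/180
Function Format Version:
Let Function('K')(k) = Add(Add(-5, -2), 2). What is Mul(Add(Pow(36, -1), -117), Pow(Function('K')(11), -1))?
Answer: Rational(4211, 180) ≈ 23.394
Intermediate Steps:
Function('K')(k) = -5 (Function('K')(k) = Add(-7, 2) = -5)
Mul(Add(Pow(36, -1), -117), Pow(Function('K')(11), -1)) = Mul(Add(Pow(36, -1), -117), Pow(-5, -1)) = Mul(Add(Rational(1, 36), -117), Rational(-1, 5)) = Mul(Rational(-4211, 36), Rational(-1, 5)) = Rational(4211, 180)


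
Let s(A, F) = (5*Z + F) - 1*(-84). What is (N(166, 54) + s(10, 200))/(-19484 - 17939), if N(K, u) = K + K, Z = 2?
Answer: -626/37423 ≈ -0.016728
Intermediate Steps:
s(A, F) = 94 + F (s(A, F) = (5*2 + F) - 1*(-84) = (10 + F) + 84 = 94 + F)
N(K, u) = 2*K
(N(166, 54) + s(10, 200))/(-19484 - 17939) = (2*166 + (94 + 200))/(-19484 - 17939) = (332 + 294)/(-37423) = 626*(-1/37423) = -626/37423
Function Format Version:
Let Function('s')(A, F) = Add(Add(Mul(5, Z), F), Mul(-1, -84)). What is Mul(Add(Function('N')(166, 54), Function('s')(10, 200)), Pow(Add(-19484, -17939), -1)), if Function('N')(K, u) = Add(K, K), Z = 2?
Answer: Rational(-626, 37423) ≈ -0.016728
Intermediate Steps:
Function('s')(A, F) = Add(94, F) (Function('s')(A, F) = Add(Add(Mul(5, 2), F), Mul(-1, -84)) = Add(Add(10, F), 84) = Add(94, F))
Function('N')(K, u) = Mul(2, K)
Mul(Add(Function('N')(166, 54), Function('s')(10, 200)), Pow(Add(-19484, -17939), -1)) = Mul(Add(Mul(2, 166), Add(94, 200)), Pow(Add(-19484, -17939), -1)) = Mul(Add(332, 294), Pow(-37423, -1)) = Mul(626, Rational(-1, 37423)) = Rational(-626, 37423)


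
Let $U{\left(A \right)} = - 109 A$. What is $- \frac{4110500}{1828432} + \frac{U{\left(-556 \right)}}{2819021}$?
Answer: $- \frac{2869193881893}{1288597051268} \approx -2.2266$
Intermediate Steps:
$- \frac{4110500}{1828432} + \frac{U{\left(-556 \right)}}{2819021} = - \frac{4110500}{1828432} + \frac{\left(-109\right) \left(-556\right)}{2819021} = \left(-4110500\right) \frac{1}{1828432} + 60604 \cdot \frac{1}{2819021} = - \frac{1027625}{457108} + \frac{60604}{2819021} = - \frac{2869193881893}{1288597051268}$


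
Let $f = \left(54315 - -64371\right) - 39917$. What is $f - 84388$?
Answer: $-5619$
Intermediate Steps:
$f = 78769$ ($f = \left(54315 + 64371\right) - 39917 = 118686 - 39917 = 78769$)
$f - 84388 = 78769 - 84388 = -5619$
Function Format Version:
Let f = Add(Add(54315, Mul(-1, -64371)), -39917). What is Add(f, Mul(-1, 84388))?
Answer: -5619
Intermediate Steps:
f = 78769 (f = Add(Add(54315, 64371), -39917) = Add(118686, -39917) = 78769)
Add(f, Mul(-1, 84388)) = Add(78769, Mul(-1, 84388)) = Add(78769, -84388) = -5619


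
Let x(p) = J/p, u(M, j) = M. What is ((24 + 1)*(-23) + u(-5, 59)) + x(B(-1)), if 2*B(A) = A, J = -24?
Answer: -532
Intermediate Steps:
B(A) = A/2
x(p) = -24/p
((24 + 1)*(-23) + u(-5, 59)) + x(B(-1)) = ((24 + 1)*(-23) - 5) - 24/((½)*(-1)) = (25*(-23) - 5) - 24/(-½) = (-575 - 5) - 24*(-2) = -580 + 48 = -532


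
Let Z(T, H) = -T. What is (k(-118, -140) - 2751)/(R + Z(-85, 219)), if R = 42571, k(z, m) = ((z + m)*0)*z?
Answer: -2751/42656 ≈ -0.064493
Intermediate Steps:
k(z, m) = 0 (k(z, m) = ((m + z)*0)*z = 0*z = 0)
(k(-118, -140) - 2751)/(R + Z(-85, 219)) = (0 - 2751)/(42571 - 1*(-85)) = -2751/(42571 + 85) = -2751/42656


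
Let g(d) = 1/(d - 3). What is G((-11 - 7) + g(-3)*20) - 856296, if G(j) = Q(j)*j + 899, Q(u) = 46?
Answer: -2569135/3 ≈ -8.5638e+5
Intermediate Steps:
g(d) = 1/(-3 + d)
G(j) = 899 + 46*j (G(j) = 46*j + 899 = 899 + 46*j)
G((-11 - 7) + g(-3)*20) - 856296 = (899 + 46*((-11 - 7) + 20/(-3 - 3))) - 856296 = (899 + 46*(-18 + 20/(-6))) - 856296 = (899 + 46*(-18 - ⅙*20)) - 856296 = (899 + 46*(-18 - 10/3)) - 856296 = (899 + 46*(-64/3)) - 856296 = (899 - 2944/3) - 856296 = -247/3 - 856296 = -2569135/3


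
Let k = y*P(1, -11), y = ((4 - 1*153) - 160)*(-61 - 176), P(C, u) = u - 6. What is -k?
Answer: 1244961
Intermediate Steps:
P(C, u) = -6 + u
y = 73233 (y = ((4 - 153) - 160)*(-237) = (-149 - 160)*(-237) = -309*(-237) = 73233)
k = -1244961 (k = 73233*(-6 - 11) = 73233*(-17) = -1244961)
-k = -1*(-1244961) = 1244961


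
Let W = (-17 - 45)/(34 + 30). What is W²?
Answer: 961/1024 ≈ 0.93848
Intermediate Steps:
W = -31/32 (W = -62/64 = -62*1/64 = -31/32 ≈ -0.96875)
W² = (-31/32)² = 961/1024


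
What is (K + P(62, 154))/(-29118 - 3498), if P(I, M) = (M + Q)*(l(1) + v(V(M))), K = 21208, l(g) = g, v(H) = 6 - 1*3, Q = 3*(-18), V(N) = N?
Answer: -2701/4077 ≈ -0.66250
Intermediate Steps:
Q = -54
v(H) = 3 (v(H) = 6 - 3 = 3)
P(I, M) = -216 + 4*M (P(I, M) = (M - 54)*(1 + 3) = (-54 + M)*4 = -216 + 4*M)
(K + P(62, 154))/(-29118 - 3498) = (21208 + (-216 + 4*154))/(-29118 - 3498) = (21208 + (-216 + 616))/(-32616) = (21208 + 400)*(-1/32616) = 21608*(-1/32616) = -2701/4077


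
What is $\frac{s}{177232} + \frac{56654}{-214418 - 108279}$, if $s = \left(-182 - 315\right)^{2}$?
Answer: $\frac{69668161545}{57192234704} \approx 1.2181$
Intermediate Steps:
$s = 247009$ ($s = \left(-497\right)^{2} = 247009$)
$\frac{s}{177232} + \frac{56654}{-214418 - 108279} = \frac{247009}{177232} + \frac{56654}{-214418 - 108279} = 247009 \cdot \frac{1}{177232} + \frac{56654}{-214418 - 108279} = \frac{247009}{177232} + \frac{56654}{-322697} = \frac{247009}{177232} + 56654 \left(- \frac{1}{322697}\right) = \frac{247009}{177232} - \frac{56654}{322697} = \frac{69668161545}{57192234704}$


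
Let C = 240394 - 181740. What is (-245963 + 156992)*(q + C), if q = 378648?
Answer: -38907196242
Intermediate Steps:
C = 58654
(-245963 + 156992)*(q + C) = (-245963 + 156992)*(378648 + 58654) = -88971*437302 = -38907196242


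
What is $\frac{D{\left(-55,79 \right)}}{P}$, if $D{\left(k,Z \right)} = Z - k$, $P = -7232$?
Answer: $- \frac{67}{3616} \approx -0.018529$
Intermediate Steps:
$\frac{D{\left(-55,79 \right)}}{P} = \frac{79 - -55}{-7232} = \left(79 + 55\right) \left(- \frac{1}{7232}\right) = 134 \left(- \frac{1}{7232}\right) = - \frac{67}{3616}$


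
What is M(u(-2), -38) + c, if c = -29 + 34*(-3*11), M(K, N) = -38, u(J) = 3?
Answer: -1189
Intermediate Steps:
c = -1151 (c = -29 + 34*(-33) = -29 - 1122 = -1151)
M(u(-2), -38) + c = -38 - 1151 = -1189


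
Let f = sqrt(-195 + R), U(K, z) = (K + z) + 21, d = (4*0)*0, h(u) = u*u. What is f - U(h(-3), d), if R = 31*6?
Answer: -30 + 3*I ≈ -30.0 + 3.0*I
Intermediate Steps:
R = 186
h(u) = u**2
d = 0 (d = 0*0 = 0)
U(K, z) = 21 + K + z
f = 3*I (f = sqrt(-195 + 186) = sqrt(-9) = 3*I ≈ 3.0*I)
f - U(h(-3), d) = 3*I - (21 + (-3)**2 + 0) = 3*I - (21 + 9 + 0) = 3*I - 1*30 = 3*I - 30 = -30 + 3*I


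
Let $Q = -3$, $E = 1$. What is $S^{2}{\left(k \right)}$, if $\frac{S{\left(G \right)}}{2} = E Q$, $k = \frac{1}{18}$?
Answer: $36$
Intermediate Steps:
$k = \frac{1}{18} \approx 0.055556$
$S{\left(G \right)} = -6$ ($S{\left(G \right)} = 2 \cdot 1 \left(-3\right) = 2 \left(-3\right) = -6$)
$S^{2}{\left(k \right)} = \left(-6\right)^{2} = 36$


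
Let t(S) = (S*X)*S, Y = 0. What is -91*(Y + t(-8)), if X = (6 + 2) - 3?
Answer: -29120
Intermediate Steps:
X = 5 (X = 8 - 3 = 5)
t(S) = 5*S² (t(S) = (S*5)*S = (5*S)*S = 5*S²)
-91*(Y + t(-8)) = -91*(0 + 5*(-8)²) = -91*(0 + 5*64) = -91*(0 + 320) = -91*320 = -29120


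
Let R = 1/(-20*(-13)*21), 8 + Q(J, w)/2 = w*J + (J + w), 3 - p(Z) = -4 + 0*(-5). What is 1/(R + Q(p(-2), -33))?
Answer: -5460/2893799 ≈ -0.0018868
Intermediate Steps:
p(Z) = 7 (p(Z) = 3 - (-4 + 0*(-5)) = 3 - (-4 + 0) = 3 - 1*(-4) = 3 + 4 = 7)
Q(J, w) = -16 + 2*J + 2*w + 2*J*w (Q(J, w) = -16 + 2*(w*J + (J + w)) = -16 + 2*(J*w + (J + w)) = -16 + 2*(J + w + J*w) = -16 + (2*J + 2*w + 2*J*w) = -16 + 2*J + 2*w + 2*J*w)
R = 1/5460 (R = 1/(260*21) = 1/5460 ≈ 0.00018315)
1/(R + Q(p(-2), -33)) = 1/(1/5460 + (-16 + 2*7 + 2*(-33) + 2*7*(-33))) = 1/(1/5460 + (-16 + 14 - 66 - 462)) = 1/(1/5460 - 530) = 1/(-2893799/5460) = -5460/2893799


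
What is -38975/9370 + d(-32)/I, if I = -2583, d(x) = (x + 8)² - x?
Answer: -21273877/4840542 ≈ -4.3949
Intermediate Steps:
d(x) = (8 + x)² - x
-38975/9370 + d(-32)/I = -38975/9370 + ((8 - 32)² - 1*(-32))/(-2583) = -38975*1/9370 + ((-24)² + 32)*(-1/2583) = -7795/1874 + (576 + 32)*(-1/2583) = -7795/1874 + 608*(-1/2583) = -7795/1874 - 608/2583 = -21273877/4840542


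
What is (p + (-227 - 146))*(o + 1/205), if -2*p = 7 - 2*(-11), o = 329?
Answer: -5227065/41 ≈ -1.2749e+5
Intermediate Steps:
p = -29/2 (p = -(7 - 2*(-11))/2 = -(7 + 22)/2 = -½*29 = -29/2 ≈ -14.500)
(p + (-227 - 146))*(o + 1/205) = (-29/2 + (-227 - 146))*(329 + 1/205) = (-29/2 - 373)*(329 + 1/205) = -775/2*67446/205 = -5227065/41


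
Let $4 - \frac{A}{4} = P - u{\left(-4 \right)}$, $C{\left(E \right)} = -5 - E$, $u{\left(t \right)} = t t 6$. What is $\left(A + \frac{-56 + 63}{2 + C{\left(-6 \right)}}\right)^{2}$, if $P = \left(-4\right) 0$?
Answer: $\frac{1456849}{9} \approx 1.6187 \cdot 10^{5}$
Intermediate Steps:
$u{\left(t \right)} = 6 t^{2}$ ($u{\left(t \right)} = t^{2} \cdot 6 = 6 t^{2}$)
$P = 0$
$A = 400$ ($A = 16 - 4 \left(0 - 6 \left(-4\right)^{2}\right) = 16 - 4 \left(0 - 6 \cdot 16\right) = 16 - 4 \left(0 - 96\right) = 16 - -384 = 16 + 384 = 400$)
$\left(A + \frac{-56 + 63}{2 + C{\left(-6 \right)}}\right)^{2} = \left(400 + \frac{-56 + 63}{2 - -1}\right)^{2} = \left(400 + \frac{7}{2 + \left(-5 + 6\right)}\right)^{2} = \left(400 + \frac{7}{2 + 1}\right)^{2} = \left(400 + \frac{7}{3}\right)^{2} = \left(\frac{1207}{3}\right)^{2} = \frac{1456849}{9}$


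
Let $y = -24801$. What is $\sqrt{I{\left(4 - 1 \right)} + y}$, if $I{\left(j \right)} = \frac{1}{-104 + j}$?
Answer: $\frac{i \sqrt{252995102}}{101} \approx 157.48 i$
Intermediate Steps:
$\sqrt{I{\left(4 - 1 \right)} + y} = \sqrt{\frac{1}{-104 + \left(4 - 1\right)} - 24801} = \sqrt{\frac{1}{-104 + 3} - 24801} = \sqrt{\frac{1}{-101} - 24801} = \sqrt{- \frac{1}{101} - 24801} = \sqrt{- \frac{2504902}{101}} = \frac{i \sqrt{252995102}}{101}$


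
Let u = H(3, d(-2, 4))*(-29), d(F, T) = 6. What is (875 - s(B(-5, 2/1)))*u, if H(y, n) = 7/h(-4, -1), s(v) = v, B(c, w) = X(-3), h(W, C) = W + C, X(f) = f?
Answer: 178234/5 ≈ 35647.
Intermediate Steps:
h(W, C) = C + W
B(c, w) = -3
H(y, n) = -7/5 (H(y, n) = 7/(-1 - 4) = 7/(-5) = 7*(-⅕) = -7/5)
u = 203/5 (u = -7/5*(-29) = 203/5 ≈ 40.600)
(875 - s(B(-5, 2/1)))*u = (875 - 1*(-3))*(203/5) = (875 + 3)*(203/5) = 878*(203/5) = 178234/5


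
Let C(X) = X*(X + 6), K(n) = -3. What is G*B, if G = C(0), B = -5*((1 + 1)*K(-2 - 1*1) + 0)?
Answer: 0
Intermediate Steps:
B = 30 (B = -5*((1 + 1)*(-3) + 0) = -5*(2*(-3) + 0) = -5*(-6 + 0) = -5*(-6) = 30)
C(X) = X*(6 + X)
G = 0 (G = 0*(6 + 0) = 0*6 = 0)
G*B = 0*30 = 0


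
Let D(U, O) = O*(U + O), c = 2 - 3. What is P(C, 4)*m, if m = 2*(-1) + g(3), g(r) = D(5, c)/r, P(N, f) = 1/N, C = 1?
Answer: -10/3 ≈ -3.3333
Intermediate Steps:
c = -1
D(U, O) = O*(O + U)
g(r) = -4/r (g(r) = (-(-1 + 5))/r = (-1*4)/r = -4/r)
m = -10/3 (m = 2*(-1) - 4/3 = -2 - 4*⅓ = -2 - 4/3 = -10/3 ≈ -3.3333)
P(C, 4)*m = -10/3/1 = 1*(-10/3) = -10/3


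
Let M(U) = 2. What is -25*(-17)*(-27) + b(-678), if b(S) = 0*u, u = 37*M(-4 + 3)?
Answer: -11475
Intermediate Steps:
u = 74 (u = 37*2 = 74)
b(S) = 0 (b(S) = 0*74 = 0)
-25*(-17)*(-27) + b(-678) = -25*(-17)*(-27) + 0 = 425*(-27) + 0 = -11475 + 0 = -11475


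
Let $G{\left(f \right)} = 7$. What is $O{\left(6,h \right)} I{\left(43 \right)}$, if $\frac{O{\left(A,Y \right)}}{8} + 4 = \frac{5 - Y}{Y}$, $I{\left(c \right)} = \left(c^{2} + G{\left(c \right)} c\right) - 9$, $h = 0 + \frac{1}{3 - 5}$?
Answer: $-256920$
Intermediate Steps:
$h = - \frac{1}{2}$ ($h = 0 + \frac{1}{-2} = 0 - \frac{1}{2} = - \frac{1}{2} \approx -0.5$)
$I{\left(c \right)} = -9 + c^{2} + 7 c$ ($I{\left(c \right)} = \left(c^{2} + 7 c\right) - 9 = -9 + c^{2} + 7 c$)
$O{\left(A,Y \right)} = -32 + \frac{8 \left(5 - Y\right)}{Y}$ ($O{\left(A,Y \right)} = -32 + 8 \frac{5 - Y}{Y} = -32 + \frac{8 \left(5 - Y\right)}{Y}$)
$O{\left(6,h \right)} I{\left(43 \right)} = \left(-40 + \frac{40}{- \frac{1}{2}}\right) \left(-9 + 43^{2} + 7 \cdot 43\right) = \left(-40 + 40 \left(-2\right)\right) \left(-9 + 1849 + 301\right) = \left(-40 - 80\right) 2141 = \left(-120\right) 2141 = -256920$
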